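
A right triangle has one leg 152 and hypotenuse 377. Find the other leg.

a² = c² - b² = 142129 - 23104 = 119025
a = 345

345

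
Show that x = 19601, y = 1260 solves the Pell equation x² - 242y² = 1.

Compute x² = 19601² = 384199201
Compute 242y² = 242·1260² = 242·1587600 = 384199200
x² - 242y² = 384199201 - 384199200 = 1
Since this equals 1, (19601, 1260) is a solution.

Yes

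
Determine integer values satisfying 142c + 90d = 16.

Step 1: Check solvability.
gcd(142, 90) = 2
Since 2 divides 16, solutions exist.

Step 2: Apply extended Euclidean algorithm to find gcd.
We find integers such that 142*x0 + 90*y0 = 2

Step 3: Scale the particular solution.
Multiply by 16/2 = 8:
c = -152, d = 240

Step 4: Verify.
142*(-152) + 90*(240) = 16 = 16 ✓

c = -152, d = 240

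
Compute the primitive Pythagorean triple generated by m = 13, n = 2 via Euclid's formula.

a = m² - n² = 13² - 2² = 169 - 4 = 165
b = 2mn = 2·13·2 = 52
c = m² + n² = 169 + 4 = 173
Verify: 165² + 52² = 27225 + 2704 = 29929 = 173² ✓

(165, 52, 173)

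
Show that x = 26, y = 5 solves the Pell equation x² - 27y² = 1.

Compute x² = 26² = 676
Compute 27y² = 27·5² = 27·25 = 675
x² - 27y² = 676 - 675 = 1
Since this equals 1, (26, 5) is a solution.

Yes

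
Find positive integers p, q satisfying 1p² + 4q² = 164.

Try small values of p and check whether (164 - 1p²)/4 is a perfect square.
p = 10: 1·10² = 100, so 4q² = 164 - 100 = 64, giving q² = 16, q = 4.
Check: 1·10² + 4·4² = 100 + 64 = 164 ✓

p = 10, q = 4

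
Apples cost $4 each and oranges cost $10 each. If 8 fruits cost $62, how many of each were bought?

Let a = apples, o = oranges.
a + o = 8
4a + 10o = 62
Substitute o = 8 - a:
4a + 10(8 - a) = 62
(4 - 10)a = 62 - 80
-6a = -18
a = 3, o = 8 - 3 = 5

Apples: 3, Oranges: 5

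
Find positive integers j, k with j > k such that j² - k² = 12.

Factor: j² - k² = (j+k)(j-k) = 12.
We need two factors of 12 with the same parity.
Use j+k = 6 and j-k = 2 (product 6·2 = 12).
Adding: 2j = 8, so j = 4.
Subtracting: 2k = 4, so k = 2.
Check: 4² - 2² = 16 - 4 = 12 ✓

j = 4, k = 2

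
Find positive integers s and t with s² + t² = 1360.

We need to find integers s, t > 0 such that s² + t² = 1360.
Trying s = 8: t² = 1360 - 8² = 1360 - 64 = 1296
t = 36
Check: 8² + 36² = 64 + 1296 = 1360 ✓

1360 = 8² + 36²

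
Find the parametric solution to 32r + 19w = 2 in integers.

Step 1: Compute gcd(32, 19) = 1.
Since 1 divides 2, solutions exist.

Step 2: Find a particular solution using extended Euclidean algorithm.
We get r₀ = 6, w₀ = -10.
Check: 32*6 + 19*-10 = 2 = 2 ✓

Step 3: Write the general solution.
r = 6 + (19/1)t = 6 + 19t
w = -10 - (32/1)t = -10 - 32t
for any integer t.

r = 6 + 19t, w = -10 - 32t for integer t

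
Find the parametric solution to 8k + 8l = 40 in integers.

Step 1: Compute gcd(8, 8) = 8.
Since 8 divides 40, solutions exist.

Step 2: Find a particular solution using extended Euclidean algorithm.
We get k₀ = 0, l₀ = 5.
Check: 8*0 + 8*5 = 40 = 40 ✓

Step 3: Write the general solution.
k = 0 + (8/8)t = 0 + 1t
l = 5 - (8/8)t = 5 - 1t
for any integer t.

k = 0 + 1t, l = 5 - 1t for integer t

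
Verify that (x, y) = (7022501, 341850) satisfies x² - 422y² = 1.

Compute x² = 7022501² = 49315520295001
Compute 422y² = 422·341850² = 422·116861422500 = 49315520295000
x² - 422y² = 49315520295001 - 49315520295000 = 1
Since this equals 1, (7022501, 341850) is a solution.

Yes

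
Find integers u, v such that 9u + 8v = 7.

Step 1: Check solvability.
gcd(9, 8) = 1
Since 1 divides 7, solutions exist.

Step 2: Apply extended Euclidean algorithm to find gcd.
We find integers such that 9*x0 + 8*y0 = 1

Step 3: Scale the particular solution.
Multiply by 7/1 = 7:
u = 7, v = -7

Step 4: Verify.
9*(7) + 8*(-7) = 7 = 7 ✓

u = 7, v = -7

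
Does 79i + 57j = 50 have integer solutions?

Step 1: Compute gcd(79, 57).
gcd(79, 57) = 1

Step 2: Check divisibility.
Does 1 divide 50? 50 = 1 x 50, so yes.

By the theorem on linear Diophantine equations, 79i + 57j = 50 has integer solutions if and only if gcd(79, 57) divides 50. Since 1 | 50, solutions exist.

Yes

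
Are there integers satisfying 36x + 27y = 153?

Step 1: Compute gcd(36, 27).
gcd(36, 27) = 9

Step 2: Check divisibility.
Does 9 divide 153? 153 = 9 x 17, so yes.

By the theorem on linear Diophantine equations, 36x + 27y = 153 has integer solutions if and only if gcd(36, 27) divides 153. Since 9 | 153, solutions exist.

Yes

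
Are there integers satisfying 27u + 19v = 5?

Step 1: Compute gcd(27, 19).
gcd(27, 19) = 1

Step 2: Check divisibility.
Does 1 divide 5? 5 = 1 x 5, so yes.

By the theorem on linear Diophantine equations, 27u + 19v = 5 has integer solutions if and only if gcd(27, 19) divides 5. Since 1 | 5, solutions exist.

Yes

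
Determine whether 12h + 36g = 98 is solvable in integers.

Step 1: Compute gcd(12, 36).
gcd(12, 36) = 12

Step 2: Check divisibility.
Does 12 divide 98? 98 = 12 x 8 + 2, so no.

By the theorem on linear Diophantine equations, 12h + 36g = 98 has integer solutions if and only if gcd(12, 36) divides 98. Since 12 does not divide 98, no solutions exist.

No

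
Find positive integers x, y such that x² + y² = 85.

Search for x with 85 - x² a perfect square.
x = 2: 85 - 2² = 85 - 4 = 81 = 9² ✓
So x = 2, y = 9.

x = 2, y = 9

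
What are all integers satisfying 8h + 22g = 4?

Step 1: Compute gcd(8, 22) = 2.
Since 2 divides 4, solutions exist.

Step 2: Find a particular solution using extended Euclidean algorithm.
We get h₀ = 6, g₀ = -2.
Check: 8*6 + 22*-2 = 4 = 4 ✓

Step 3: Write the general solution.
h = 6 + (22/2)t = 6 + 11t
g = -2 - (8/2)t = -2 - 4t
for any integer t.

h = 6 + 11t, g = -2 - 4t for integer t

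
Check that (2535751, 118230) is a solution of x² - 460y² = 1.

Compute x² = 2535751² = 6430033134001
Compute 460y² = 460·118230² = 460·13978332900 = 6430033134000
x² - 460y² = 6430033134001 - 6430033134000 = 1
Since this equals 1, (2535751, 118230) is a solution.

Yes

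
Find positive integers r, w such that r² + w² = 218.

Search for r with 218 - r² a perfect square.
r = 7: 218 - 7² = 218 - 49 = 169 = 13² ✓
So r = 7, w = 13.

r = 7, w = 13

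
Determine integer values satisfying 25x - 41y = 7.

Step 1: Check solvability.
gcd(25, 41) = 1
Since 1 divides 7, solutions exist.

Step 2: Apply extended Euclidean algorithm to find gcd.
We find integers such that 25*x0 + 41*y0 = 1

Step 3: Scale the particular solution.
Multiply by 7/1 = 7:
x = -126, y = -77

Step 4: Verify.
25*(-126) - 41*(-77) = 7 = 7 ✓

x = -126, y = -77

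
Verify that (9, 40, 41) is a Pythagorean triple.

Compute a² + b²:
9² + 40² = 81 + 1600 = 1681
Compute c²:
41² = 1681
Since 1681 = 1681, it is a Pythagorean triple.

Yes, it is a Pythagorean triple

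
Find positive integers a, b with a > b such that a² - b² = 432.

Factor: a² - b² = (a+b)(a-b) = 432.
We need two factors of 432 with the same parity.
Use a+b = 216 and a-b = 2 (product 216·2 = 432).
Adding: 2a = 218, so a = 109.
Subtracting: 2b = 214, so b = 107.
Check: 109² - 107² = 11881 - 11449 = 432 ✓

a = 109, b = 107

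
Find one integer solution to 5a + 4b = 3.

Step 1: Check solvability.
gcd(5, 4) = 1
Since 1 divides 3, solutions exist.

Step 2: Apply extended Euclidean algorithm to find gcd.
We find integers such that 5*x0 + 4*y0 = 1

Step 3: Scale the particular solution.
Multiply by 3/1 = 3:
a = 3, b = -3

Step 4: Verify.
5*(3) + 4*(-3) = 3 = 3 ✓

a = 3, b = -3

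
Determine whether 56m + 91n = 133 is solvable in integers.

Step 1: Compute gcd(56, 91).
gcd(56, 91) = 7

Step 2: Check divisibility.
Does 7 divide 133? 133 = 7 x 19, so yes.

By the theorem on linear Diophantine equations, 56m + 91n = 133 has integer solutions if and only if gcd(56, 91) divides 133. Since 7 | 133, solutions exist.

Yes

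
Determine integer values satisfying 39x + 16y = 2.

Step 1: Check solvability.
gcd(39, 16) = 1
Since 1 divides 2, solutions exist.

Step 2: Apply extended Euclidean algorithm to find gcd.
We find integers such that 39*x0 + 16*y0 = 1

Step 3: Scale the particular solution.
Multiply by 2/1 = 2:
x = 14, y = -34

Step 4: Verify.
39*(14) + 16*(-34) = 2 = 2 ✓

x = 14, y = -34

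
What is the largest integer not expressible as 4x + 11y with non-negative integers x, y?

For two coprime denominations a and b, the Frobenius number (largest value not representable as a non-negative combination) is ab - a - b.
Here gcd(4, 11) = 1, so they are coprime.
F(4, 11) = 4·11 - 4 - 11 = 44 - 15 = 29

29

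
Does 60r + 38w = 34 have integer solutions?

Step 1: Compute gcd(60, 38).
gcd(60, 38) = 2

Step 2: Check divisibility.
Does 2 divide 34? 34 = 2 x 17, so yes.

By the theorem on linear Diophantine equations, 60r + 38w = 34 has integer solutions if and only if gcd(60, 38) divides 34. Since 2 | 34, solutions exist.

Yes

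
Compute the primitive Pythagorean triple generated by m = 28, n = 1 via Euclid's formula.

a = m² - n² = 784 - 1 = 783
b = 2mn = 2·28·1 = 56
c = m² + n² = 784 + 1 = 785
Verify: 783² + 56² = 613089 + 3136 = 616225 = 785² ✓

(783, 56, 785)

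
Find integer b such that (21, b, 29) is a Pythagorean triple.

b² = c² - a² = 29² - 21² = 841 - 441 = 400
b = sqrt(400) = 20

20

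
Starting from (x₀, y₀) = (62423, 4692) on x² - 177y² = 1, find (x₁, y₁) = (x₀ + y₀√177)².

Solutions to x² - Dy² = 1 are generated by powers of (x₀ + y₀√D).
The next solution satisfies x₁ + y₁√177 = (x₀ + y₀√177)², giving:
x₁ = x₀² + 177y₀² = 62423² + 177·4692² = 3896630929 + 3896630928 = 7793261857
y₁ = 2x₀y₀ = 2·62423·4692 = 585777432

Verify: 7793261857² - 177·585777432² = 60734930371771088449 - 60734930371771088448 = 1 ✓

x = 7793261857, y = 585777432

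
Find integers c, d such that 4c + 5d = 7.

Step 1: Check solvability.
gcd(4, 5) = 1
Since 1 divides 7, solutions exist.

Step 2: Apply extended Euclidean algorithm to find gcd.
We find integers such that 4*x0 + 5*y0 = 1

Step 3: Scale the particular solution.
Multiply by 7/1 = 7:
c = -7, d = 7

Step 4: Verify.
4*(-7) + 5*(7) = 7 = 7 ✓

c = -7, d = 7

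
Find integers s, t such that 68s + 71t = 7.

Step 1: Check solvability.
gcd(68, 71) = 1
Since 1 divides 7, solutions exist.

Step 2: Apply extended Euclidean algorithm to find gcd.
We find integers such that 68*x0 + 71*y0 = 1

Step 3: Scale the particular solution.
Multiply by 7/1 = 7:
s = -168, t = 161

Step 4: Verify.
68*(-168) + 71*(161) = 7 = 7 ✓

s = -168, t = 161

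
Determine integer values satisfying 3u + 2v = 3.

Step 1: Check solvability.
gcd(3, 2) = 1
Since 1 divides 3, solutions exist.

Step 2: Apply extended Euclidean algorithm to find gcd.
We find integers such that 3*x0 + 2*y0 = 1

Step 3: Scale the particular solution.
Multiply by 3/1 = 3:
u = 3, v = -3

Step 4: Verify.
3*(3) + 2*(-3) = 3 = 3 ✓

u = 3, v = -3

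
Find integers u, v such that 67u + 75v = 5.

Step 1: Check solvability.
gcd(67, 75) = 1
Since 1 divides 5, solutions exist.

Step 2: Apply extended Euclidean algorithm to find gcd.
We find integers such that 67*x0 + 75*y0 = 1

Step 3: Scale the particular solution.
Multiply by 5/1 = 5:
u = 140, v = -125

Step 4: Verify.
67*(140) + 75*(-125) = 5 = 5 ✓

u = 140, v = -125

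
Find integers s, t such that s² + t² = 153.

We need to find integers s, t > 0 such that s² + t² = 153.
Trying s = 3: t² = 153 - 3² = 153 - 9 = 144
t = 12
Check: 3² + 12² = 9 + 144 = 153 ✓

153 = 3² + 12²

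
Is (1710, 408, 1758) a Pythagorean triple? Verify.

Compute a² + b² = 1710² + 408² = 2924100 + 166464 = 3090564
Compute c² = 1758² = 3090564
Since 3090564 = 3090564, confirmed.

Yes, it is a Pythagorean triple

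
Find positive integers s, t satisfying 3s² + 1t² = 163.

Try small values of s and check whether (163 - 3s²)/1 is a perfect square.
s = 7: 3·7² = 147, so 1t² = 163 - 147 = 16, giving t² = 16, t = 4.
Check: 3·7² + 1·4² = 147 + 16 = 163 ✓

s = 7, t = 4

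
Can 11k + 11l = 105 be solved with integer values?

Step 1: Compute gcd(11, 11).
gcd(11, 11) = 11

Step 2: Check divisibility.
Does 11 divide 105? 105 = 11 x 9 + 6, so no.

By the theorem on linear Diophantine equations, 11k + 11l = 105 has integer solutions if and only if gcd(11, 11) divides 105. Since 11 does not divide 105, no solutions exist.

No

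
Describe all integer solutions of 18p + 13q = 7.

Step 1: Compute gcd(18, 13) = 1.
Since 1 divides 7, solutions exist.

Step 2: Find a particular solution using extended Euclidean algorithm.
We get p₀ = -35, q₀ = 49.
Check: 18*-35 + 13*49 = 7 = 7 ✓

Step 3: Write the general solution.
p = -35 + (13/1)t = -35 + 13t
q = 49 - (18/1)t = 49 - 18t
for any integer t.

p = -35 + 13t, q = 49 - 18t for integer t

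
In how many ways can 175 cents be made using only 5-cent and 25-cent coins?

We need non-negative integers (x, y) with 5x + 25y = 175.
For each x from 0 to 35, check if (175 - 5x) is a non-negative multiple of 25.
Solutions (x, y): (0,7), (5,6), (10,5), (15,4), ...
Count: 8

8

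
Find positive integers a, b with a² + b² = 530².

We need a² + b² = 530² = 280900.
Trying: 494² + 192² = 244036 + 36864 = 280900 ✓

(494, 192, 530)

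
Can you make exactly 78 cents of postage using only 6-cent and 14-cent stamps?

We need non-negative x, y with 6x + 14y = 78.
gcd(6, 14) = 2 divides 78, so integer solutions exist.
Search for a non-negative one: x = 6 gives 14y = 78 - 36 = 42, so y = 3.
Check: 6·6 + 14·3 = 78 ✓

Yes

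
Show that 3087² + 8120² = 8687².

Compute a² + b² = 3087² + 8120² = 9529569 + 65934400 = 75463969
Compute c² = 8687² = 75463969
Since 75463969 = 75463969, confirmed.

Yes, it is a Pythagorean triple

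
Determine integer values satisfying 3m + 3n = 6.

Step 1: Check solvability.
gcd(3, 3) = 3
Since 3 divides 6, solutions exist.

Step 2: Apply extended Euclidean algorithm to find gcd.
We find integers such that 3*x0 + 3*y0 = 3

Step 3: Scale the particular solution.
Multiply by 6/3 = 2:
m = 0, n = 2

Step 4: Verify.
3*(0) + 3*(2) = 6 = 6 ✓

m = 0, n = 2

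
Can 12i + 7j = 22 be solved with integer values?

Step 1: Compute gcd(12, 7).
gcd(12, 7) = 1

Step 2: Check divisibility.
Does 1 divide 22? 22 = 1 x 22, so yes.

By the theorem on linear Diophantine equations, 12i + 7j = 22 has integer solutions if and only if gcd(12, 7) divides 22. Since 1 | 22, solutions exist.

Yes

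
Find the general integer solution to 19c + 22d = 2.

Step 1: Compute gcd(19, 22) = 1.
Since 1 divides 2, solutions exist.

Step 2: Find a particular solution using extended Euclidean algorithm.
We get c₀ = 14, d₀ = -12.
Check: 19*14 + 22*-12 = 2 = 2 ✓

Step 3: Write the general solution.
c = 14 + (22/1)t = 14 + 22t
d = -12 - (19/1)t = -12 - 19t
for any integer t.

c = 14 + 22t, d = -12 - 19t for integer t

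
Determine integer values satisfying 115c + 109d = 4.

Step 1: Check solvability.
gcd(115, 109) = 1
Since 1 divides 4, solutions exist.

Step 2: Apply extended Euclidean algorithm to find gcd.
We find integers such that 115*x0 + 109*y0 = 1

Step 3: Scale the particular solution.
Multiply by 4/1 = 4:
c = -72, d = 76

Step 4: Verify.
115*(-72) + 109*(76) = 4 = 4 ✓

c = -72, d = 76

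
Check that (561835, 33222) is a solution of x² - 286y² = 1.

Compute x² = 561835² = 315658567225
Compute 286y² = 286·33222² = 286·1103701284 = 315658567224
x² - 286y² = 315658567225 - 315658567224 = 1
Since this equals 1, (561835, 33222) is a solution.

Yes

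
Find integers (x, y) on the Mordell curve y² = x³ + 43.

Try small integer x values and check whether x³ + 43 is a perfect square.
x = -3: x³ + 43 = -3³ + 43 = -27 + 43 = 16
Is 16 a perfect square? 4² = 16 ✓
So (x, y) = (-3, 4) is a solution.

x = -3, y = 4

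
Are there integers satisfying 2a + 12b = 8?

Step 1: Compute gcd(2, 12).
gcd(2, 12) = 2

Step 2: Check divisibility.
Does 2 divide 8? 8 = 2 x 4, so yes.

By the theorem on linear Diophantine equations, 2a + 12b = 8 has integer solutions if and only if gcd(2, 12) divides 8. Since 2 | 8, solutions exist.

Yes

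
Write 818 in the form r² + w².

We need to find integers r, w > 0 such that r² + w² = 818.
Trying r = 17: w² = 818 - 17² = 818 - 289 = 529
w = 23
Check: 17² + 23² = 289 + 529 = 818 ✓

818 = 17² + 23²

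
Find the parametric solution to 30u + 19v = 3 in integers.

Step 1: Compute gcd(30, 19) = 1.
Since 1 divides 3, solutions exist.

Step 2: Find a particular solution using extended Euclidean algorithm.
We get u₀ = 21, v₀ = -33.
Check: 30*21 + 19*-33 = 3 = 3 ✓

Step 3: Write the general solution.
u = 21 + (19/1)t = 21 + 19t
v = -33 - (30/1)t = -33 - 30t
for any integer t.

u = 21 + 19t, v = -33 - 30t for integer t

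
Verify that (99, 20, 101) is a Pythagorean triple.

Compute a² + b²:
99² + 20² = 9801 + 400 = 10201
Compute c²:
101² = 10201
Since 10201 = 10201, it is a Pythagorean triple.

Yes, it is a Pythagorean triple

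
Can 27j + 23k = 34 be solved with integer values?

Step 1: Compute gcd(27, 23).
gcd(27, 23) = 1

Step 2: Check divisibility.
Does 1 divide 34? 34 = 1 x 34, so yes.

By the theorem on linear Diophantine equations, 27j + 23k = 34 has integer solutions if and only if gcd(27, 23) divides 34. Since 1 | 34, solutions exist.

Yes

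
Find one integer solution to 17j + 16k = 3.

Step 1: Check solvability.
gcd(17, 16) = 1
Since 1 divides 3, solutions exist.

Step 2: Apply extended Euclidean algorithm to find gcd.
We find integers such that 17*x0 + 16*y0 = 1

Step 3: Scale the particular solution.
Multiply by 3/1 = 3:
j = 3, k = -3

Step 4: Verify.
17*(3) + 16*(-3) = 3 = 3 ✓

j = 3, k = -3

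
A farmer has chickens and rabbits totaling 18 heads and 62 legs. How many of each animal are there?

Let c = chickens, r = rabbits.
Heads: c + r = 18
Legs: 2c + 4r = 62
From the first equation, c = 18 - r. Substitute:
2(18 - r) + 4r = 62
36 + 2r = 62
r = (62 - 36)/2 = 13
c = 18 - 13 = 5

Chickens: 5, Rabbits: 13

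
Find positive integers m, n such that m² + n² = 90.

Search for m with 90 - m² a perfect square.
m = 3: 90 - 3² = 90 - 9 = 81 = 9² ✓
So m = 3, n = 9.

m = 3, n = 9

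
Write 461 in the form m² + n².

We need to find integers m, n > 0 such that m² + n² = 461.
Trying m = 10: n² = 461 - 10² = 461 - 100 = 361
n = 19
Check: 10² + 19² = 100 + 361 = 461 ✓

461 = 10² + 19²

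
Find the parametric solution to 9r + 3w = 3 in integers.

Step 1: Compute gcd(9, 3) = 3.
Since 3 divides 3, solutions exist.

Step 2: Find a particular solution using extended Euclidean algorithm.
We get r₀ = 0, w₀ = 1.
Check: 9*0 + 3*1 = 3 = 3 ✓

Step 3: Write the general solution.
r = 0 + (3/3)t = 0 + 1t
w = 1 - (9/3)t = 1 - 3t
for any integer t.

r = 0 + 1t, w = 1 - 3t for integer t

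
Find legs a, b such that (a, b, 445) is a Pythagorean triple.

We need a² + b² = 445² = 198025.
Trying: 203² + 396² = 41209 + 156816 = 198025 ✓

(203, 396, 445)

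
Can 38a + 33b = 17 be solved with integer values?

Step 1: Compute gcd(38, 33).
gcd(38, 33) = 1

Step 2: Check divisibility.
Does 1 divide 17? 17 = 1 x 17, so yes.

By the theorem on linear Diophantine equations, 38a + 33b = 17 has integer solutions if and only if gcd(38, 33) divides 17. Since 1 | 17, solutions exist.

Yes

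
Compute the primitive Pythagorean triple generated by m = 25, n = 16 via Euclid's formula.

a = m² - n² = 625 - 256 = 369
b = 2mn = 2·25·16 = 800
c = m² + n² = 625 + 256 = 881
Verify: 369² + 800² = 136161 + 640000 = 776161 = 881² ✓

(369, 800, 881)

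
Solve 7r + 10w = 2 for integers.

Step 1: Check solvability.
gcd(7, 10) = 1
Since 1 divides 2, solutions exist.

Step 2: Apply extended Euclidean algorithm to find gcd.
We find integers such that 7*x0 + 10*y0 = 1

Step 3: Scale the particular solution.
Multiply by 2/1 = 2:
r = 6, w = -4

Step 4: Verify.
7*(6) + 10*(-4) = 2 = 2 ✓

r = 6, w = -4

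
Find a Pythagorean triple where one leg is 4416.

We need the other leg and hypotenuse such that 4416² + x² = c².
Take x = 1638, c = 4710: 4416² + 1638² = 19501056 + 2683044 = 22184100 = 4710² ✓
Triple: (1638, 4416, 4710)

(1638, 4416, 4710)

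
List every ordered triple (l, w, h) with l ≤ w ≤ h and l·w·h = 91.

Iterate l from 1 to ⌊91^(1/3)⌋. For each l dividing 91, iterate w ≥ l with w dividing 91/l, and set h = 91/(l·w).
Triples found (2): (1×1×91), (1×7×13)

(1×1×91), (1×7×13)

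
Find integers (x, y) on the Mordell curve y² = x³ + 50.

Try small integer x values and check whether x³ + 50 is a perfect square.
x = -1: x³ + 50 = -1³ + 50 = -1 + 50 = 49
Is 49 a perfect square? 7² = 49 ✓
So (x, y) = (-1, -7) is a solution.

x = -1, y = -7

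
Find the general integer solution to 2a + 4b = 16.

Step 1: Compute gcd(2, 4) = 2.
Since 2 divides 16, solutions exist.

Step 2: Find a particular solution using extended Euclidean algorithm.
We get a₀ = 8, b₀ = 0.
Check: 2*8 + 4*0 = 16 = 16 ✓

Step 3: Write the general solution.
a = 8 + (4/2)t = 8 + 2t
b = 0 - (2/2)t = 0 - 1t
for any integer t.

a = 8 + 2t, b = 0 - 1t for integer t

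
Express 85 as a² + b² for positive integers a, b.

We need to find integers a, b > 0 such that a² + b² = 85.
Trying a = 2: b² = 85 - 2² = 85 - 4 = 81
b = 9
Check: 2² + 9² = 4 + 81 = 85 ✓

85 = 2² + 9²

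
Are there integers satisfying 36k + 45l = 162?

Step 1: Compute gcd(36, 45).
gcd(36, 45) = 9

Step 2: Check divisibility.
Does 9 divide 162? 162 = 9 x 18, so yes.

By the theorem on linear Diophantine equations, 36k + 45l = 162 has integer solutions if and only if gcd(36, 45) divides 162. Since 9 | 162, solutions exist.

Yes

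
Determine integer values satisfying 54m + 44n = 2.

Step 1: Check solvability.
gcd(54, 44) = 2
Since 2 divides 2, solutions exist.

Step 2: Apply extended Euclidean algorithm to find gcd.
We find integers such that 54*x0 + 44*y0 = 2

Step 3: Scale the particular solution.
Multiply by 2/2 = 1:
m = 9, n = -11

Step 4: Verify.
54*(9) + 44*(-11) = 2 = 2 ✓

m = 9, n = -11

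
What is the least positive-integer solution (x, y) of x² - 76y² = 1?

We seek the smallest positive integers (x, y) with x² - 76y² = 1, i.e., x² = 76y² + 1.
Try successive y values:
y = 1: x² = 76·1² + 1 = 77, not a perfect square
y = 2: x² = 76·2² + 1 = 305, not a perfect square
y = 3: x² = 76·3² + 1 = 685, not a perfect square
... continuing the search (or via continued fractions) ...
y = 6630: x² = 76·6630² + 1 = 3340724401, x = 57799 ✓

Verify: 57799² - 76·6630² = 3340724401 - 3340724400 = 1 ✓

x = 57799, y = 6630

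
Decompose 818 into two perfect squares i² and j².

We need to find integers i, j > 0 such that i² + j² = 818.
Trying i = 17: j² = 818 - 17² = 818 - 289 = 529
j = 23
Check: 17² + 23² = 289 + 529 = 818 ✓

818 = 17² + 23²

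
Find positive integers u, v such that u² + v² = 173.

Search for u with 173 - u² a perfect square.
u = 2: 173 - 2² = 173 - 4 = 169 = 13² ✓
So u = 2, v = 13.

u = 2, v = 13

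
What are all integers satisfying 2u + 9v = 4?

Step 1: Compute gcd(2, 9) = 1.
Since 1 divides 4, solutions exist.

Step 2: Find a particular solution using extended Euclidean algorithm.
We get u₀ = -16, v₀ = 4.
Check: 2*-16 + 9*4 = 4 = 4 ✓

Step 3: Write the general solution.
u = -16 + (9/1)t = -16 + 9t
v = 4 - (2/1)t = 4 - 2t
for any integer t.

u = -16 + 9t, v = 4 - 2t for integer t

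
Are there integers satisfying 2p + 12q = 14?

Step 1: Compute gcd(2, 12).
gcd(2, 12) = 2

Step 2: Check divisibility.
Does 2 divide 14? 14 = 2 x 7, so yes.

By the theorem on linear Diophantine equations, 2p + 12q = 14 has integer solutions if and only if gcd(2, 12) divides 14. Since 2 | 14, solutions exist.

Yes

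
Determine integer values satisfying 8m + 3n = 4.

Step 1: Check solvability.
gcd(8, 3) = 1
Since 1 divides 4, solutions exist.

Step 2: Apply extended Euclidean algorithm to find gcd.
We find integers such that 8*x0 + 3*y0 = 1

Step 3: Scale the particular solution.
Multiply by 4/1 = 4:
m = -4, n = 12

Step 4: Verify.
8*(-4) + 3*(12) = 4 = 4 ✓

m = -4, n = 12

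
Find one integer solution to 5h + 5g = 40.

Step 1: Check solvability.
gcd(5, 5) = 5
Since 5 divides 40, solutions exist.

Step 2: Apply extended Euclidean algorithm to find gcd.
We find integers such that 5*x0 + 5*y0 = 5

Step 3: Scale the particular solution.
Multiply by 40/5 = 8:
h = 0, g = 8

Step 4: Verify.
5*(0) + 5*(8) = 40 = 40 ✓

h = 0, g = 8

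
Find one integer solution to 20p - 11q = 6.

Step 1: Check solvability.
gcd(20, 11) = 1
Since 1 divides 6, solutions exist.

Step 2: Apply extended Euclidean algorithm to find gcd.
We find integers such that 20*x0 + 11*y0 = 1

Step 3: Scale the particular solution.
Multiply by 6/1 = 6:
p = 30, q = 54

Step 4: Verify.
20*(30) - 11*(54) = 6 = 6 ✓

p = 30, q = 54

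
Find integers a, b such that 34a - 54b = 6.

Step 1: Check solvability.
gcd(34, 54) = 2
Since 2 divides 6, solutions exist.

Step 2: Apply extended Euclidean algorithm to find gcd.
We find integers such that 34*x0 + 54*y0 = 2

Step 3: Scale the particular solution.
Multiply by 6/2 = 3:
a = 24, b = 15

Step 4: Verify.
34*(24) - 54*(15) = 6 = 6 ✓

a = 24, b = 15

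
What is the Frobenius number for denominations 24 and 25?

For two coprime denominations a and b, the Frobenius number (largest value not representable as a non-negative combination) is ab - a - b.
Here gcd(24, 25) = 1, so they are coprime.
F(24, 25) = 24·25 - 24 - 25 = 600 - 49 = 551

551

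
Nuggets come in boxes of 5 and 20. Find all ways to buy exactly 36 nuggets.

We need non-negative integers (x, y) with 5x + 20y = 36.
For each x in 0..7, check if 36 - 5x is a non-negative multiple of 20.
No x yields an integer y ≥ 0.

No solution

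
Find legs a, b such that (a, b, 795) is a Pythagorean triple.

We need a² + b² = 795² = 632025.
Trying: 741² + 288² = 549081 + 82944 = 632025 ✓

(741, 288, 795)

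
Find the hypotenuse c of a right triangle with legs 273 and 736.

c² = a² + b² = 273² + 736² = 74529 + 541696 = 616225
c = sqrt(616225) = 785

785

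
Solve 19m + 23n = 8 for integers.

Step 1: Check solvability.
gcd(19, 23) = 1
Since 1 divides 8, solutions exist.

Step 2: Apply extended Euclidean algorithm to find gcd.
We find integers such that 19*x0 + 23*y0 = 1

Step 3: Scale the particular solution.
Multiply by 8/1 = 8:
m = -48, n = 40

Step 4: Verify.
19*(-48) + 23*(40) = 8 = 8 ✓

m = -48, n = 40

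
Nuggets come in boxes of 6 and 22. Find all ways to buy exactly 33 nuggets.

We need non-negative integers (x, y) with 6x + 22y = 33.
For each x in 0..5, check if 33 - 6x is a non-negative multiple of 22.
No x yields an integer y ≥ 0.

No solution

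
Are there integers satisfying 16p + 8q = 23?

Step 1: Compute gcd(16, 8).
gcd(16, 8) = 8

Step 2: Check divisibility.
Does 8 divide 23? 23 = 8 x 2 + 7, so no.

By the theorem on linear Diophantine equations, 16p + 8q = 23 has integer solutions if and only if gcd(16, 8) divides 23. Since 8 does not divide 23, no solutions exist.

No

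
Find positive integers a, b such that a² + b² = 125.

Search for a with 125 - a² a perfect square.
a = 2: 125 - 2² = 125 - 4 = 121 = 11² ✓
So a = 2, b = 11.

a = 2, b = 11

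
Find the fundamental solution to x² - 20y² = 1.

We seek the smallest positive integers (x, y) with x² - 20y² = 1, i.e., x² = 20y² + 1.
Try successive y values:
y = 1: x² = 20·1² + 1 = 21, not a perfect square
y = 2: x² = 20·2² + 1 = 81, x = 9 ✓

Verify: 9² - 20·2² = 81 - 80 = 1 ✓

x = 9, y = 2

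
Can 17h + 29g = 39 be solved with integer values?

Step 1: Compute gcd(17, 29).
gcd(17, 29) = 1

Step 2: Check divisibility.
Does 1 divide 39? 39 = 1 x 39, so yes.

By the theorem on linear Diophantine equations, 17h + 29g = 39 has integer solutions if and only if gcd(17, 29) divides 39. Since 1 | 39, solutions exist.

Yes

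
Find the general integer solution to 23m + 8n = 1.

Step 1: Compute gcd(23, 8) = 1.
Since 1 divides 1, solutions exist.

Step 2: Find a particular solution using extended Euclidean algorithm.
We get m₀ = -1, n₀ = 3.
Check: 23*-1 + 8*3 = 1 = 1 ✓

Step 3: Write the general solution.
m = -1 + (8/1)t = -1 + 8t
n = 3 - (23/1)t = 3 - 23t
for any integer t.

m = -1 + 8t, n = 3 - 23t for integer t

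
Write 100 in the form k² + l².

We need to find integers k, l > 0 such that k² + l² = 100.
Trying k = 6: l² = 100 - 6² = 100 - 36 = 64
l = 8
Check: 6² + 8² = 36 + 64 = 100 ✓

100 = 6² + 8²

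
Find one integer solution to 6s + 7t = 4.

Step 1: Check solvability.
gcd(6, 7) = 1
Since 1 divides 4, solutions exist.

Step 2: Apply extended Euclidean algorithm to find gcd.
We find integers such that 6*x0 + 7*y0 = 1

Step 3: Scale the particular solution.
Multiply by 4/1 = 4:
s = -4, t = 4

Step 4: Verify.
6*(-4) + 7*(4) = 4 = 4 ✓

s = -4, t = 4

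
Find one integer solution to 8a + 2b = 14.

Step 1: Check solvability.
gcd(8, 2) = 2
Since 2 divides 14, solutions exist.

Step 2: Apply extended Euclidean algorithm to find gcd.
We find integers such that 8*x0 + 2*y0 = 2

Step 3: Scale the particular solution.
Multiply by 14/2 = 7:
a = 0, b = 7

Step 4: Verify.
8*(0) + 2*(7) = 14 = 14 ✓

a = 0, b = 7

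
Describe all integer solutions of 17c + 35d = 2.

Step 1: Compute gcd(17, 35) = 1.
Since 1 divides 2, solutions exist.

Step 2: Find a particular solution using extended Euclidean algorithm.
We get c₀ = -4, d₀ = 2.
Check: 17*-4 + 35*2 = 2 = 2 ✓

Step 3: Write the general solution.
c = -4 + (35/1)t = -4 + 35t
d = 2 - (17/1)t = 2 - 17t
for any integer t.

c = -4 + 35t, d = 2 - 17t for integer t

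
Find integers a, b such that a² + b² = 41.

We need to find integers a, b > 0 such that a² + b² = 41.
Trying a = 4: b² = 41 - 4² = 41 - 16 = 25
b = 5
Check: 4² + 5² = 16 + 25 = 41 ✓

41 = 4² + 5²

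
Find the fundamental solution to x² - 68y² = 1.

We seek the smallest positive integers (x, y) with x² - 68y² = 1, i.e., x² = 68y² + 1.
Try successive y values:
y = 1: x² = 68·1² + 1 = 69, not a perfect square
y = 2: x² = 68·2² + 1 = 273, not a perfect square
y = 3: x² = 68·3² + 1 = 613, not a perfect square
... continuing the search (or via continued fractions) ...
y = 4: x² = 68·4² + 1 = 1089, x = 33 ✓

Verify: 33² - 68·4² = 1089 - 1088 = 1 ✓

x = 33, y = 4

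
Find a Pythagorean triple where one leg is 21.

We need the other leg and hypotenuse such that 21² + x² = c².
Take x = 220, c = 221: 21² + 220² = 441 + 48400 = 48841 = 221² ✓
Triple: (21, 220, 221)

(21, 220, 221)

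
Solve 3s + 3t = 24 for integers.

Step 1: Check solvability.
gcd(3, 3) = 3
Since 3 divides 24, solutions exist.

Step 2: Apply extended Euclidean algorithm to find gcd.
We find integers such that 3*x0 + 3*y0 = 3

Step 3: Scale the particular solution.
Multiply by 24/3 = 8:
s = 0, t = 8

Step 4: Verify.
3*(0) + 3*(8) = 24 = 24 ✓

s = 0, t = 8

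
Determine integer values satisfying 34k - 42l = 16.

Step 1: Check solvability.
gcd(34, 42) = 2
Since 2 divides 16, solutions exist.

Step 2: Apply extended Euclidean algorithm to find gcd.
We find integers such that 34*x0 + 42*y0 = 2

Step 3: Scale the particular solution.
Multiply by 16/2 = 8:
k = 40, l = 32

Step 4: Verify.
34*(40) - 42*(32) = 16 = 16 ✓

k = 40, l = 32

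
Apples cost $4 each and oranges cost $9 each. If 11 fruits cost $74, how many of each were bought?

Let a = apples, o = oranges.
a + o = 11
4a + 9o = 74
Substitute o = 11 - a:
4a + 9(11 - a) = 74
(4 - 9)a = 74 - 99
-5a = -25
a = 5, o = 11 - 5 = 6

Apples: 5, Oranges: 6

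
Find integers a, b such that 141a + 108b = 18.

Step 1: Check solvability.
gcd(141, 108) = 3
Since 3 divides 18, solutions exist.

Step 2: Apply extended Euclidean algorithm to find gcd.
We find integers such that 141*x0 + 108*y0 = 3

Step 3: Scale the particular solution.
Multiply by 18/3 = 6:
a = -78, b = 102

Step 4: Verify.
141*(-78) + 108*(102) = 18 = 18 ✓

a = -78, b = 102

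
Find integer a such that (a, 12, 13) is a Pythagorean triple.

a² = c² - b² = 13² - 12² = 169 - 144 = 25
a = sqrt(25) = 5

5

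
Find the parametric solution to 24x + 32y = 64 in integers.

Step 1: Compute gcd(24, 32) = 8.
Since 8 divides 64, solutions exist.

Step 2: Find a particular solution using extended Euclidean algorithm.
We get x₀ = -8, y₀ = 8.
Check: 24*-8 + 32*8 = 64 = 64 ✓

Step 3: Write the general solution.
x = -8 + (32/8)t = -8 + 4t
y = 8 - (24/8)t = 8 - 3t
for any integer t.

x = -8 + 4t, y = 8 - 3t for integer t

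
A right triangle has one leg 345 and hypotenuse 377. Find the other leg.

b² = c² - a² = 142129 - 119025 = 23104
b = 152

152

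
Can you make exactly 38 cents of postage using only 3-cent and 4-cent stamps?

We need non-negative x, y with 3x + 4y = 38.
gcd(3, 4) = 1 divides 38, so integer solutions exist.
Search for a non-negative one: x = 2 gives 4y = 38 - 6 = 32, so y = 8.
Check: 3·2 + 4·8 = 38 ✓

Yes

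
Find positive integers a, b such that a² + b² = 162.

Search for a with 162 - a² a perfect square.
a = 9: 162 - 9² = 162 - 81 = 81 = 9² ✓
So a = 9, b = 9.

a = 9, b = 9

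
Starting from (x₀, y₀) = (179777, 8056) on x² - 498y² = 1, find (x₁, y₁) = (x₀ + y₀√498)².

Solutions to x² - Dy² = 1 are generated by powers of (x₀ + y₀√D).
The next solution satisfies x₁ + y₁√498 = (x₀ + y₀√498)², giving:
x₁ = x₀² + 498y₀² = 179777² + 498·8056² = 32319769729 + 32319769728 = 64639539457
y₁ = 2x₀y₀ = 2·179777·8056 = 2896567024

Verify: 64639539457² - 498·2896567024² = 4178270061213059854849 - 4178270061213059854848 = 1 ✓

x = 64639539457, y = 2896567024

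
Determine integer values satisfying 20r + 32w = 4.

Step 1: Check solvability.
gcd(20, 32) = 4
Since 4 divides 4, solutions exist.

Step 2: Apply extended Euclidean algorithm to find gcd.
We find integers such that 20*x0 + 32*y0 = 4

Step 3: Scale the particular solution.
Multiply by 4/4 = 1:
r = -3, w = 2

Step 4: Verify.
20*(-3) + 32*(2) = 4 = 4 ✓

r = -3, w = 2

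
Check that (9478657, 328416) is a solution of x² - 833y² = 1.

Compute x² = 9478657² = 89844938523649
Compute 833y² = 833·328416² = 833·107857069056 = 89844938523648
x² - 833y² = 89844938523649 - 89844938523648 = 1
Since this equals 1, (9478657, 328416) is a solution.

Yes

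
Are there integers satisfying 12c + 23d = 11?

Step 1: Compute gcd(12, 23).
gcd(12, 23) = 1

Step 2: Check divisibility.
Does 1 divide 11? 11 = 1 x 11, so yes.

By the theorem on linear Diophantine equations, 12c + 23d = 11 has integer solutions if and only if gcd(12, 23) divides 11. Since 1 | 11, solutions exist.

Yes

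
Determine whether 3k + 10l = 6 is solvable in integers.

Step 1: Compute gcd(3, 10).
gcd(3, 10) = 1

Step 2: Check divisibility.
Does 1 divide 6? 6 = 1 x 6, so yes.

By the theorem on linear Diophantine equations, 3k + 10l = 6 has integer solutions if and only if gcd(3, 10) divides 6. Since 1 | 6, solutions exist.

Yes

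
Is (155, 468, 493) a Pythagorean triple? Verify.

Compute a² + b² = 155² + 468² = 24025 + 219024 = 243049
Compute c² = 493² = 243049
Since 243049 = 243049, confirmed.

Yes, it is a Pythagorean triple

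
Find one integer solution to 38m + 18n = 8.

Step 1: Check solvability.
gcd(38, 18) = 2
Since 2 divides 8, solutions exist.

Step 2: Apply extended Euclidean algorithm to find gcd.
We find integers such that 38*x0 + 18*y0 = 2

Step 3: Scale the particular solution.
Multiply by 8/2 = 4:
m = 4, n = -8

Step 4: Verify.
38*(4) + 18*(-8) = 8 = 8 ✓

m = 4, n = -8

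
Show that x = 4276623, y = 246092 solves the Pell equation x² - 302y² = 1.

Compute x² = 4276623² = 18289504284129
Compute 302y² = 302·246092² = 302·60561272464 = 18289504284128
x² - 302y² = 18289504284129 - 18289504284128 = 1
Since this equals 1, (4276623, 246092) is a solution.

Yes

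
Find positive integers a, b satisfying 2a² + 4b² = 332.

Try small values of a and check whether (332 - 2a²)/4 is a perfect square.
a = 2: 2·2² = 8, so 4b² = 332 - 8 = 324, giving b² = 81, b = 9.
Check: 2·2² + 4·9² = 8 + 324 = 332 ✓

a = 2, b = 9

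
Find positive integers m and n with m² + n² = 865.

We need to find integers m, n > 0 such that m² + n² = 865.
Trying m = 9: n² = 865 - 9² = 865 - 81 = 784
n = 28
Check: 9² + 28² = 81 + 784 = 865 ✓

865 = 9² + 28²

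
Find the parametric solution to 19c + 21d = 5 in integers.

Step 1: Compute gcd(19, 21) = 1.
Since 1 divides 5, solutions exist.

Step 2: Find a particular solution using extended Euclidean algorithm.
We get c₀ = 50, d₀ = -45.
Check: 19*50 + 21*-45 = 5 = 5 ✓

Step 3: Write the general solution.
c = 50 + (21/1)t = 50 + 21t
d = -45 - (19/1)t = -45 - 19t
for any integer t.

c = 50 + 21t, d = -45 - 19t for integer t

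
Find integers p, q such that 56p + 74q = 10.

Step 1: Check solvability.
gcd(56, 74) = 2
Since 2 divides 10, solutions exist.

Step 2: Apply extended Euclidean algorithm to find gcd.
We find integers such that 56*x0 + 74*y0 = 2

Step 3: Scale the particular solution.
Multiply by 10/2 = 5:
p = 20, q = -15

Step 4: Verify.
56*(20) + 74*(-15) = 10 = 10 ✓

p = 20, q = -15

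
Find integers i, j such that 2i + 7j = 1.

Step 1: Check solvability.
gcd(2, 7) = 1
Since 1 divides 1, solutions exist.

Step 2: Apply extended Euclidean algorithm to find gcd.
We find integers such that 2*x0 + 7*y0 = 1

Step 3: Scale the particular solution.
Multiply by 1/1 = 1:
i = -3, j = 1

Step 4: Verify.
2*(-3) + 7*(1) = 1 = 1 ✓

i = -3, j = 1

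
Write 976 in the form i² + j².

We need to find integers i, j > 0 such that i² + j² = 976.
Trying i = 20: j² = 976 - 20² = 976 - 400 = 576
j = 24
Check: 20² + 24² = 400 + 576 = 976 ✓

976 = 20² + 24²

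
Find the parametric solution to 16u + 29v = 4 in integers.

Step 1: Compute gcd(16, 29) = 1.
Since 1 divides 4, solutions exist.

Step 2: Find a particular solution using extended Euclidean algorithm.
We get u₀ = -36, v₀ = 20.
Check: 16*-36 + 29*20 = 4 = 4 ✓

Step 3: Write the general solution.
u = -36 + (29/1)t = -36 + 29t
v = 20 - (16/1)t = 20 - 16t
for any integer t.

u = -36 + 29t, v = 20 - 16t for integer t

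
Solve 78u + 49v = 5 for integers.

Step 1: Check solvability.
gcd(78, 49) = 1
Since 1 divides 5, solutions exist.

Step 2: Apply extended Euclidean algorithm to find gcd.
We find integers such that 78*x0 + 49*y0 = 1

Step 3: Scale the particular solution.
Multiply by 5/1 = 5:
u = 110, v = -175

Step 4: Verify.
78*(110) + 49*(-175) = 5 = 5 ✓

u = 110, v = -175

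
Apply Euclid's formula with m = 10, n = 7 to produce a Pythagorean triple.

a = m² - n² = 10² - 7² = 100 - 49 = 51
b = 2mn = 2·10·7 = 140
c = m² + n² = 100 + 49 = 149
Verify: 51² + 140² = 2601 + 19600 = 22201 = 149² ✓

(51, 140, 149)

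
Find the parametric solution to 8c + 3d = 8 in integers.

Step 1: Compute gcd(8, 3) = 1.
Since 1 divides 8, solutions exist.

Step 2: Find a particular solution using extended Euclidean algorithm.
We get c₀ = -8, d₀ = 24.
Check: 8*-8 + 3*24 = 8 = 8 ✓

Step 3: Write the general solution.
c = -8 + (3/1)t = -8 + 3t
d = 24 - (8/1)t = 24 - 8t
for any integer t.

c = -8 + 3t, d = 24 - 8t for integer t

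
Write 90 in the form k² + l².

We need to find integers k, l > 0 such that k² + l² = 90.
Trying k = 3: l² = 90 - 3² = 90 - 9 = 81
l = 9
Check: 3² + 9² = 9 + 81 = 90 ✓

90 = 3² + 9²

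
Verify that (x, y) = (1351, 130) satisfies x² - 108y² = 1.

Compute x² = 1351² = 1825201
Compute 108y² = 108·130² = 108·16900 = 1825200
x² - 108y² = 1825201 - 1825200 = 1
Since this equals 1, (1351, 130) is a solution.

Yes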